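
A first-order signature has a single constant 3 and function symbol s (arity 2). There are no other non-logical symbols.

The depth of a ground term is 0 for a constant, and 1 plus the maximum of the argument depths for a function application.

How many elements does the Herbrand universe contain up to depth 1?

2

Let N_k count ground terms of depth at most k. Each non-constant term of depth ≤ k is some function symbol applied to depth-≤(k−1) arguments, giving N_k = 1 + N_{k-1}^2.
N_0 = 1
N_1 = 1 + 1^2 = 2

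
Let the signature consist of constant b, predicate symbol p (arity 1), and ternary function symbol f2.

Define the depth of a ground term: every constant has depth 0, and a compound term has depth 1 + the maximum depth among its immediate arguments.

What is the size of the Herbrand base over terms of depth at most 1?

2

First count ground terms of depth ≤ 1.
Write N_k for the number of ground terms of depth ≤ k. A term of depth ≤ k is either a constant or a function symbol applied to arguments of depth ≤ k−1, so N_k = 1 + N_{k-1}^3.
N_0 = 1
N_1 = 1 + 1^3 = 2
Explicitly: b, f2(b, b, b).
So |H| = 2.
Ground atoms are formed by filling each argument slot of a predicate with a term from H, so an r-ary predicate gives |H|^r atoms:
  p: 2
Total ground atoms: 2.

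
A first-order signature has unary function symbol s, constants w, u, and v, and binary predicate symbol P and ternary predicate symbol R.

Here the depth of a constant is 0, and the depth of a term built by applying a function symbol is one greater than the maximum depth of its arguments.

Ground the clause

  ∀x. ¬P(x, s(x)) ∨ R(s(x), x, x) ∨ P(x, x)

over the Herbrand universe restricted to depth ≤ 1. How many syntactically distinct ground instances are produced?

6

Ground terms of depth ≤ 1:
  If N_k denotes the number of depth-≤k ground terms, the 3 constants give N_0 = 3, and each function symbol of arity r contributes N_{k-1}^r new terms at level k: N_k = 3 + N_{k-1}.
  N_0 = 3
  N_1 = 3 + 3 = 6
So there are 6 ground terms available for substitution.
The variable x ranges independently over the available ground terms, and distinct assignments produce distinct instances.
Number of ground instances = 6.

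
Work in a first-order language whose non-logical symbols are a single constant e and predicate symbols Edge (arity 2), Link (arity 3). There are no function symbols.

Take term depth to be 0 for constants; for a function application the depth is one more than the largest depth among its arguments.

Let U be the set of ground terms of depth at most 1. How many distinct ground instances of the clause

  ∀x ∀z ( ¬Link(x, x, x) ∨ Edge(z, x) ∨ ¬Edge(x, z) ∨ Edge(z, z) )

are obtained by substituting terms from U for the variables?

1

Ground terms of depth ≤ 1:
  With no function symbols every ground term is a constant, so there is exactly 1 ground term at every depth bound.
  N_0 = 1
  N_1 = 1
  Explicitly: e.
So there is exactly 1 ground term available for substitution.
The clause has 2 distinct variables (x, z), each appearing in the body. In the free term algebra distinct substitutions yield syntactically distinct ground instances.
Number of ground instances = 1^2 = 1.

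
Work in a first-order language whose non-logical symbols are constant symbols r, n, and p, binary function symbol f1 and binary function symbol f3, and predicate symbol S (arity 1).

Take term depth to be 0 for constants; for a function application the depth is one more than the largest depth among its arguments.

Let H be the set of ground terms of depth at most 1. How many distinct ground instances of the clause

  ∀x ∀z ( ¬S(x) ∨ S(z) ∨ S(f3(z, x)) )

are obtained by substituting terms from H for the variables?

441

Ground terms of depth ≤ 1:
  Let N_k = |{terms of depth ≤ k}|. Then N_0 = 3 and N_k = 3 + N_{k-1}^2 + N_{k-1}^2 for k ≥ 1 (one summand per function symbol, arity giving the exponent).
  N_0 = 3
  N_1 = 3 + 3^2 + 3^2 = 21
So there are 21 ground terms available for substitution.
Each of x, z ranges independently over the available ground terms, and distinct assignments produce distinct instances.
Number of ground instances = 21^2 = 441.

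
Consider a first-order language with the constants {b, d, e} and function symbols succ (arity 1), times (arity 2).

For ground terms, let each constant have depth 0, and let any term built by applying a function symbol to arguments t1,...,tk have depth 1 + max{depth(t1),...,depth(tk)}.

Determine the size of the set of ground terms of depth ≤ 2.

Write N_k for the number of ground terms of depth ≤ k. A term of depth ≤ k is either a constant or a function symbol applied to arguments of depth ≤ k−1, so N_k = 3 + N_{k-1} + N_{k-1}^2.
N_0 = 3
N_1 = 3 + 3 + 3^2 = 15
N_2 = 3 + 15 + 15^2 = 243

243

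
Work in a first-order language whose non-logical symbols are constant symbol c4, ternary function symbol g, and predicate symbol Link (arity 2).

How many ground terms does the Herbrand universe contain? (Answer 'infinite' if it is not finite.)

The signature has at least one function symbol (g, arity 3) and at least one constant (c4).
Iterating g gives infinitely many distinct ground terms: c4, g(c4, c4, c4), g(g(c4, c4, c4), g(c4, c4, c4), g(c4, c4, c4)), ...
So the Herbrand universe is infinite.

infinite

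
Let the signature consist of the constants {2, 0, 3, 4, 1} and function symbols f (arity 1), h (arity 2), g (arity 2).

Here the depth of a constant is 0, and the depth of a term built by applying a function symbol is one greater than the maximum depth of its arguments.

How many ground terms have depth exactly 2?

7205

Let N_k = |{terms of depth ≤ k}|. Then N_0 = 5 and N_k = 5 + N_{k-1} + N_{k-1}^2 + N_{k-1}^2 for k ≥ 1 (one summand per function symbol, arity giving the exponent).
N_0 = 5
N_1 = 5 + 5 + 5^2 + 5^2 = 60
N_2 = 5 + 60 + 60^2 + 60^2 = 7265
Terms of depth exactly 2: N_2 − N_1 = 7265 − 60 = 7205.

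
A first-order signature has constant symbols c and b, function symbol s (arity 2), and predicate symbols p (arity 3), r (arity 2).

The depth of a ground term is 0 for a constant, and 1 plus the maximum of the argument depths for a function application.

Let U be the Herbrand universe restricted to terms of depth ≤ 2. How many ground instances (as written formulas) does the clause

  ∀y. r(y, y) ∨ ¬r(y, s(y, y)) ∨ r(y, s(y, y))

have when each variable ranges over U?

Ground terms of depth ≤ 2:
  Let N_k count ground terms of depth at most k. Each non-constant term of depth ≤ k is some function symbol applied to depth-≤(k−1) arguments, giving N_k = 2 + N_{k-1}^2.
  N_0 = 2
  N_1 = 2 + 2^2 = 6
  N_2 = 2 + 6^2 = 38
So there are 38 ground terms available for substitution.
The body mentions the single quantified variable y; since ground terms form a free algebra, no two substitutions collapse to the same formula.
Number of ground instances = 38.

38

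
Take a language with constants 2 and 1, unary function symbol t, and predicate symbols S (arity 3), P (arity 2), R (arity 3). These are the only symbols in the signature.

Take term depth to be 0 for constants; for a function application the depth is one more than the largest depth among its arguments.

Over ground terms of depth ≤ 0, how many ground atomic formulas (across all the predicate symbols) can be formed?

First count ground terms of depth ≤ 0.
Let N_k count ground terms of depth at most k. Each non-constant term of depth ≤ k is some function symbol applied to depth-≤(k−1) arguments, giving N_k = 2 + N_{k-1}.
N_0 = 2
So |H| = 2.
A ground atom is a predicate applied to a tuple of terms from H, so the count is the sum over predicates of |H|^arity:
  S: 2^3 = 8;  P: 2^2 = 4;  R: 2^3 = 8
Total ground atoms: 8 + 4 + 8 = 20.

20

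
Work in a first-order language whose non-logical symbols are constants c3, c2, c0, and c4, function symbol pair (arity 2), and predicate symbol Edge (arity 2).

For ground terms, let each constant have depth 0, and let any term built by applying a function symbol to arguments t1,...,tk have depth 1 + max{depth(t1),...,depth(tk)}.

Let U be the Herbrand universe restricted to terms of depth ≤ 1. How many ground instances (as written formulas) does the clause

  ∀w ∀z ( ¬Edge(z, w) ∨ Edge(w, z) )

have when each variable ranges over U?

400

Ground terms of depth ≤ 1:
  Count level by level. With function symbols pair/2, the terms of depth ≤ k are the 4 constants together with each function applied to depth-≤(k−1) tuples, so N_k = 4 + N_{k-1}^2.
  N_0 = 4
  N_1 = 4 + 4^2 = 20
So there are 20 ground terms available for substitution.
There are 2 variables to instantiate (w, z), each occurring in at least one literal, so different choices give different ground instances.
Number of ground instances = 20^2 = 400.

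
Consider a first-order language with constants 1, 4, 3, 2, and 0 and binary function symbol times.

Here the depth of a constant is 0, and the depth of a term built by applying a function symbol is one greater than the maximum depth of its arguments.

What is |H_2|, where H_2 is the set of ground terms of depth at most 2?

Let N_k = |{terms of depth ≤ k}|. Then N_0 = 5 and N_k = 5 + N_{k-1}^2 for k ≥ 1 (one summand per function symbol, arity giving the exponent).
N_0 = 5
N_1 = 5 + 5^2 = 30
N_2 = 5 + 30^2 = 905

905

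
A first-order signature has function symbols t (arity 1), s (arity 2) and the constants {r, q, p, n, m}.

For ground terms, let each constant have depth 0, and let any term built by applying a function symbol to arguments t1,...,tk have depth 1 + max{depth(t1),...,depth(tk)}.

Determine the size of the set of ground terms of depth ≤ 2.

1265

If N_k denotes the number of depth-≤k ground terms, the 5 constants give N_0 = 5, and each function symbol of arity r contributes N_{k-1}^r new terms at level k: N_k = 5 + N_{k-1} + N_{k-1}^2.
N_0 = 5
N_1 = 5 + 5 + 5^2 = 35
N_2 = 5 + 35 + 35^2 = 1265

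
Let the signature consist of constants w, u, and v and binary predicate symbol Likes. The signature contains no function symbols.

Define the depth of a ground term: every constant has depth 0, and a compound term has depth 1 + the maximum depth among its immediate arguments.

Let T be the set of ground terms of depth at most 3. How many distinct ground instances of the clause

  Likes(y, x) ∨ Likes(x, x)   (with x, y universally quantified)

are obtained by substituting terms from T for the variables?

9

Ground terms of depth ≤ 3:
  With no function symbols every ground term is a constant, so there are exactly 3 ground terms at every depth bound.
  N_0 = 3
  N_1 = 3
  N_2 = 3
  N_3 = 3
  Explicitly: w, u, v.
So there are 3 ground terms available for substitution.
The body mentions every one of the 2 quantified variables; since ground terms form a free algebra, no two substitutions collapse to the same formula.
Number of ground instances = 3^2 = 9.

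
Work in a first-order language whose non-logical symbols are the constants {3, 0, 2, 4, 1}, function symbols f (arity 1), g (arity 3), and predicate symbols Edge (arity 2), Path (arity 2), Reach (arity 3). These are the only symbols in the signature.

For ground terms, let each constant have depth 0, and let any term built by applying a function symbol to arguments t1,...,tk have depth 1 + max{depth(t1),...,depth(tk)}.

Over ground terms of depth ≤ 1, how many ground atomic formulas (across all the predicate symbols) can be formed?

2496825

First count ground terms of depth ≤ 1.
If N_k denotes the number of depth-≤k ground terms, the 5 constants give N_0 = 5, and each function symbol of arity r contributes N_{k-1}^r new terms at level k: N_k = 5 + N_{k-1} + N_{k-1}^3.
N_0 = 5
N_1 = 5 + 5 + 5^3 = 135
So |H| = 135.
For each predicate symbol, the number of ground atoms is |H| raised to its arity; summing:
  Edge: 135^2 = 18225;  Path: 135^2 = 18225;  Reach: 135^3 = 2460375
Total ground atoms: 18225 + 18225 + 2460375 = 2496825.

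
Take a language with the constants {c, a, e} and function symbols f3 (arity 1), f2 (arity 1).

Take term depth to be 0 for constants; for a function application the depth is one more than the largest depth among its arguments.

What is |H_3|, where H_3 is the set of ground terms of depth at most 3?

Let N_k count ground terms of depth at most k. Each non-constant term of depth ≤ k is some function symbol applied to depth-≤(k−1) arguments, giving N_k = 3 + N_{k-1} + N_{k-1}.
N_0 = 3
N_1 = 3 + 3 + 3 = 9
N_2 = 3 + 9 + 9 = 21
N_3 = 3 + 21 + 21 = 45

45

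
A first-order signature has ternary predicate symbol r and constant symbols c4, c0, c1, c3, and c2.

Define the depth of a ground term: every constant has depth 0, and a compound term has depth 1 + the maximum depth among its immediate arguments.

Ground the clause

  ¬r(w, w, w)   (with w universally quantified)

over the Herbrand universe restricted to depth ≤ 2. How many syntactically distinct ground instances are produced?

5

Ground terms of depth ≤ 2:
  With no function symbols every ground term is a constant, so there are exactly 5 ground terms at every depth bound.
  N_0 = 5
  N_1 = 5
  N_2 = 5
  Explicitly: c4, c0, c1, c3, c2.
So there are 5 ground terms available for substitution.
The variable w ranges independently over the available ground terms, and distinct assignments produce distinct instances.
Number of ground instances = 5.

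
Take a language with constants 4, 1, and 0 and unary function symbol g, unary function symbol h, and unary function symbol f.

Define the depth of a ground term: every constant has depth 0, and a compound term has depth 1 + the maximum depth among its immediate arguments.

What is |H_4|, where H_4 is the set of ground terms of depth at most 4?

363

Count level by level. With function symbols g/1, h/1, f/1, the terms of depth ≤ k are the 3 constants together with each function applied to depth-≤(k−1) tuples, so N_k = 3 + N_{k-1} + N_{k-1} + N_{k-1}.
N_0 = 3
N_1 = 3 + 3 + 3 + 3 = 12
N_2 = 3 + 12 + 12 + 12 = 39
N_3 = 3 + 39 + 39 + 39 = 120
N_4 = 3 + 120 + 120 + 120 = 363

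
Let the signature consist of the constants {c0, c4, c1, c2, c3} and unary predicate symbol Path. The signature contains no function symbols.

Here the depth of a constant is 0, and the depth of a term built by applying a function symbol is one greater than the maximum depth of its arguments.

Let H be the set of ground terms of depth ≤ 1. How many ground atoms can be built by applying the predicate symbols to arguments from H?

5

First count ground terms of depth ≤ 1.
With no function symbols every ground term is a constant, so there are exactly 5 ground terms at every depth bound.
N_0 = 5
N_1 = 5
So |H| = 5.
Ground atoms are formed by filling each argument slot of a predicate with a term from H, so an r-ary predicate gives |H|^r atoms:
  Path: 5
Total ground atoms: 5.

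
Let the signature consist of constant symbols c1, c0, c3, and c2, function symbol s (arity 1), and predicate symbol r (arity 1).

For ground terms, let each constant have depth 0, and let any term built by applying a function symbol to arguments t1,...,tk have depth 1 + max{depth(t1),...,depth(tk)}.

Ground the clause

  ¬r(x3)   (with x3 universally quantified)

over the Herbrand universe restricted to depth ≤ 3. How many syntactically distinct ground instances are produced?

16

Ground terms of depth ≤ 3:
  Write N_k for the number of ground terms of depth ≤ k. A term of depth ≤ k is either a constant or a function symbol applied to arguments of depth ≤ k−1, so N_k = 4 + N_{k-1}.
  N_0 = 4
  N_1 = 4 + 4 = 8
  N_2 = 4 + 8 = 12
  N_3 = 4 + 12 = 16
So there are 16 ground terms available for substitution.
The clause has 1 distinct variable (x3), which appears in the body. In the free term algebra distinct substitutions yield syntactically distinct ground instances.
Number of ground instances = 16.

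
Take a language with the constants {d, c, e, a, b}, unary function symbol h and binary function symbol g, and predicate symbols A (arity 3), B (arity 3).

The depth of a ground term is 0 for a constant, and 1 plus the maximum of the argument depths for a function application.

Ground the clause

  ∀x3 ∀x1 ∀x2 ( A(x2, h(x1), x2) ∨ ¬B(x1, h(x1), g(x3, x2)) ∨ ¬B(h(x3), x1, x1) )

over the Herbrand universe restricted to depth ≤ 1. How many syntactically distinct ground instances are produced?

Ground terms of depth ≤ 1:
  If N_k denotes the number of depth-≤k ground terms, the 5 constants give N_0 = 5, and each function symbol of arity r contributes N_{k-1}^r new terms at level k: N_k = 5 + N_{k-1} + N_{k-1}^2.
  N_0 = 5
  N_1 = 5 + 5 + 5^2 = 35
So there are 35 ground terms available for substitution.
The clause has 3 distinct variables (x3, x1, x2), each appearing in the body. In the free term algebra distinct substitutions yield syntactically distinct ground instances.
Number of ground instances = 35^3 = 42875.

42875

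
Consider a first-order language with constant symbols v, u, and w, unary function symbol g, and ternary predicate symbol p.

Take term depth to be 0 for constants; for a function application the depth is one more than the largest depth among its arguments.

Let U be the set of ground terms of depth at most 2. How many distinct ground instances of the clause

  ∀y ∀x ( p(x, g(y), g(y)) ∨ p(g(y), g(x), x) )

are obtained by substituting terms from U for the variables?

81

Ground terms of depth ≤ 2:
  Count level by level. With function symbols g/1, the terms of depth ≤ k are the 3 constants together with each function applied to depth-≤(k−1) tuples, so N_k = 3 + N_{k-1}.
  N_0 = 3
  N_1 = 3 + 3 = 6
  N_2 = 3 + 6 = 9
So there are 9 ground terms available for substitution.
There are 2 variables to instantiate (y, x), each occurring in at least one literal, so different choices give different ground instances.
Number of ground instances = 9^2 = 81.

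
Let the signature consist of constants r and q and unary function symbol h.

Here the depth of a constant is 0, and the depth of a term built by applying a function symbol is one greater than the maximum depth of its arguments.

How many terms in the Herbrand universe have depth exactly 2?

2

Let N_k = |{terms of depth ≤ k}|. Then N_0 = 2 and N_k = 2 + N_{k-1} for k ≥ 1 (one summand per function symbol, arity giving the exponent).
N_0 = 2
N_1 = 2 + 2 = 4
N_2 = 2 + 4 = 6
Terms of depth exactly 2: N_2 − N_1 = 6 − 4 = 2.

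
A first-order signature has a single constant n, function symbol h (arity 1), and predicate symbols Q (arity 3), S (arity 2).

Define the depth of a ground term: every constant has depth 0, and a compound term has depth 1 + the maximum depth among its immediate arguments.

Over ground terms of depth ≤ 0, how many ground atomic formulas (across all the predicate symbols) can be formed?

2

First count ground terms of depth ≤ 0.
Let N_k count ground terms of depth at most k. Each non-constant term of depth ≤ k is some function symbol applied to depth-≤(k−1) arguments, giving N_k = 1 + N_{k-1}.
N_0 = 1
So |H| = 1.
A ground atom is a predicate applied to a tuple of terms from H, so the count is the sum over predicates of |H|^arity:
  Q: 1^3 = 1;  S: 1^2 = 1
Total ground atoms: 1 + 1 = 2.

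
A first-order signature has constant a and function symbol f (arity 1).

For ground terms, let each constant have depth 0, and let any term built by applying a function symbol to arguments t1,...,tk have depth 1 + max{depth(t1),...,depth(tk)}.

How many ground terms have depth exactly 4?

1

Let N_k = |{terms of depth ≤ k}|. Then N_0 = 1 and N_k = 1 + N_{k-1} for k ≥ 1 (one summand per function symbol, arity giving the exponent).
N_0 = 1
N_1 = 1 + 1 = 2
N_2 = 1 + 2 = 3
N_3 = 1 + 3 = 4
N_4 = 1 + 4 = 5
Terms of depth exactly 4: N_4 − N_3 = 5 − 4 = 1.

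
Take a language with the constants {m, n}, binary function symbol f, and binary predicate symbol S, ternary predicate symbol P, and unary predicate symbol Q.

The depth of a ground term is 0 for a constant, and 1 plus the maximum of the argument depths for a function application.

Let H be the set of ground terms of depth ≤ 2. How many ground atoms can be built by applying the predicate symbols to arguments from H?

First count ground terms of depth ≤ 2.
Count level by level. With function symbols f/2, the terms of depth ≤ k are the 2 constants together with each function applied to depth-≤(k−1) tuples, so N_k = 2 + N_{k-1}^2.
N_0 = 2
N_1 = 2 + 2^2 = 6
N_2 = 2 + 6^2 = 38
So |H| = 38.
For each predicate symbol, the number of ground atoms is |H| raised to its arity; summing:
  S: 38^2 = 1444;  P: 38^3 = 54872;  Q: 38
Total ground atoms: 1444 + 54872 + 38 = 56354.

56354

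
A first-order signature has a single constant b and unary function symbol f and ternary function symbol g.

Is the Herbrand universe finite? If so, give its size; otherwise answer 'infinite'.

The signature has at least one function symbol (f, arity 1) and at least one constant (b).
Iterating f gives infinitely many distinct ground terms: b, f(b), f(f(b)), ...
So the Herbrand universe is infinite.

infinite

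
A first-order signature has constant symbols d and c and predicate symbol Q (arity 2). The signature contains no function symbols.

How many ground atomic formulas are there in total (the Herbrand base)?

4

With no function symbols, the Herbrand universe is just the 2 constants.
Ground atoms per predicate: Q: 2^2 = 4.
Herbrand base size = 4 = 4.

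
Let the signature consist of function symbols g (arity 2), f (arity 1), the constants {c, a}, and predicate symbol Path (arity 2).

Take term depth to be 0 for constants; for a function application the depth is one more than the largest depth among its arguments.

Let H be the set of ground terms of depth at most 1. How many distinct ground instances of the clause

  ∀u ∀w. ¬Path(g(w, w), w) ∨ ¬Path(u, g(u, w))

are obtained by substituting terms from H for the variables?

Ground terms of depth ≤ 1:
  If N_k denotes the number of depth-≤k ground terms, the 2 constants give N_0 = 2, and each function symbol of arity r contributes N_{k-1}^r new terms at level k: N_k = 2 + N_{k-1}^2 + N_{k-1}.
  N_0 = 2
  N_1 = 2 + 2^2 + 2 = 8
So there are 8 ground terms available for substitution.
The body mentions every one of the 2 quantified variables; since ground terms form a free algebra, no two substitutions collapse to the same formula.
Number of ground instances = 8^2 = 64.

64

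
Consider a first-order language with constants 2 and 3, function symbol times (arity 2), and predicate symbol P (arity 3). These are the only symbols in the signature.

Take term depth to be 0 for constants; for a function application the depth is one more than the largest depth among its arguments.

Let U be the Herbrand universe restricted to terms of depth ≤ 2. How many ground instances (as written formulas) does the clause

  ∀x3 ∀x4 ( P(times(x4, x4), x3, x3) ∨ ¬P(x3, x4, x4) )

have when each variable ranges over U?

Ground terms of depth ≤ 2:
  Count level by level. With function symbols times/2, the terms of depth ≤ k are the 2 constants together with each function applied to depth-≤(k−1) tuples, so N_k = 2 + N_{k-1}^2.
  N_0 = 2
  N_1 = 2 + 2^2 = 6
  N_2 = 2 + 6^2 = 38
So there are 38 ground terms available for substitution.
The body mentions every one of the 2 quantified variables; since ground terms form a free algebra, no two substitutions collapse to the same formula.
Number of ground instances = 38^2 = 1444.

1444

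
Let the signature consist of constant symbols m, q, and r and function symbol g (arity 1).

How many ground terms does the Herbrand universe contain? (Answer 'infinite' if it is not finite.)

The signature has at least one function symbol (g, arity 1) and at least one constant (m).
Iterating g gives infinitely many distinct ground terms: m, g(m), g(g(m)), ...
So the Herbrand universe is infinite.

infinite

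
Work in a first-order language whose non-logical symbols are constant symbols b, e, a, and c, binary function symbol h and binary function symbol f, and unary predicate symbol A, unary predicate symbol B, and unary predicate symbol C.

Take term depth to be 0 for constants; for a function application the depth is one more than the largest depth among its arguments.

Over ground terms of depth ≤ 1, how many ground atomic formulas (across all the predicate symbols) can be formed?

108

First count ground terms of depth ≤ 1.
Count level by level. With function symbols h/2, f/2, the terms of depth ≤ k are the 4 constants together with each function applied to depth-≤(k−1) tuples, so N_k = 4 + N_{k-1}^2 + N_{k-1}^2.
N_0 = 4
N_1 = 4 + 4^2 + 4^2 = 36
So |H| = 36.
For each predicate symbol, the number of ground atoms is |H| raised to its arity; summing:
  A: 36;  B: 36;  C: 36
Total ground atoms: 36 + 36 + 36 = 108.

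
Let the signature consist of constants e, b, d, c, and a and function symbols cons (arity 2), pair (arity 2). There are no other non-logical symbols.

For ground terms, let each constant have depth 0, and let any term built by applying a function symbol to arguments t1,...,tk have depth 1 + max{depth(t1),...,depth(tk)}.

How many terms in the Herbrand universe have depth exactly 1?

50

If N_k denotes the number of depth-≤k ground terms, the 5 constants give N_0 = 5, and each function symbol of arity r contributes N_{k-1}^r new terms at level k: N_k = 5 + N_{k-1}^2 + N_{k-1}^2.
N_0 = 5
N_1 = 5 + 5^2 + 5^2 = 55
Terms of depth exactly 1: N_1 − N_0 = 55 − 5 = 50.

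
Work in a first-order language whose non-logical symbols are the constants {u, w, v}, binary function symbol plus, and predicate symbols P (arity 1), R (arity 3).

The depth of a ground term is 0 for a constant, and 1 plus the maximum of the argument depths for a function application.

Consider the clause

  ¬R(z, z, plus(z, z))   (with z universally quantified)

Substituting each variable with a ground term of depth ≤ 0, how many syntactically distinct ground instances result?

3

Ground terms of depth ≤ 0:
  Write N_k for the number of ground terms of depth ≤ k. A term of depth ≤ k is either a constant or a function symbol applied to arguments of depth ≤ k−1, so N_k = 3 + N_{k-1}^2.
  N_0 = 3
  Explicitly: u, w, v.
So there are 3 ground terms available for substitution.
The variable z ranges independently over the available ground terms, and distinct assignments produce distinct instances.
Number of ground instances = 3.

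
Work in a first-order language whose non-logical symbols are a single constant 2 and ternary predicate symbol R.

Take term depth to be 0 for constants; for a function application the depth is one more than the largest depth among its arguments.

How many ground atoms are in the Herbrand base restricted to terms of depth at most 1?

1

First count ground terms of depth ≤ 1.
With no function symbols every ground term is a constant, so there is exactly 1 ground term at every depth bound.
N_0 = 1
N_1 = 1
Explicitly: 2.
So |H| = 1.
For each predicate symbol, the number of ground atoms is |H| raised to its arity; summing:
  R: 1^3 = 1
Total ground atoms: 1.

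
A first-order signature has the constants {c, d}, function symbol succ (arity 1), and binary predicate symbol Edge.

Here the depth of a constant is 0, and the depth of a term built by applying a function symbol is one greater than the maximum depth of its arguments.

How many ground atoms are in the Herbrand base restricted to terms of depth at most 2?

First count ground terms of depth ≤ 2.
Count level by level. With function symbols succ/1, the terms of depth ≤ k are the 2 constants together with each function applied to depth-≤(k−1) tuples, so N_k = 2 + N_{k-1}.
N_0 = 2
N_1 = 2 + 2 = 4
N_2 = 2 + 4 = 6
So |H| = 6.
For each predicate symbol, the number of ground atoms is |H| raised to its arity; summing:
  Edge: 6^2 = 36
Total ground atoms: 36.

36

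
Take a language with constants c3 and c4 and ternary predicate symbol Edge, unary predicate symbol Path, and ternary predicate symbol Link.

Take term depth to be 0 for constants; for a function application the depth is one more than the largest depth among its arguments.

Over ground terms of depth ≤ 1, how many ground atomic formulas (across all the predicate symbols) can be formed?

First count ground terms of depth ≤ 1.
With no function symbols every ground term is a constant, so there are exactly 2 ground terms at every depth bound.
N_0 = 2
N_1 = 2
Explicitly: c3, c4.
So |H| = 2.
For each predicate symbol, the number of ground atoms is |H| raised to its arity; summing:
  Edge: 2^3 = 8;  Path: 2;  Link: 2^3 = 8
Total ground atoms: 8 + 2 + 8 = 18.

18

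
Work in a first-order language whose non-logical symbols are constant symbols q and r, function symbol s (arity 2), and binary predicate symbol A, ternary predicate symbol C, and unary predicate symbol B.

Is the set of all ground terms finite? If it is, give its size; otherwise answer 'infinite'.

The signature has at least one function symbol (s, arity 2) and at least one constant (q).
Iterating s gives infinitely many distinct ground terms: q, s(q, q), s(s(q, q), s(q, q)), ...
So the Herbrand universe is infinite.

infinite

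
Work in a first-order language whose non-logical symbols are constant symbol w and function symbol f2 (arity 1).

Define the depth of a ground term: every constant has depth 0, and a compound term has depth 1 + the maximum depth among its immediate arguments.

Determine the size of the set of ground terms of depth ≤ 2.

3

Let N_k count ground terms of depth at most k. Each non-constant term of depth ≤ k is some function symbol applied to depth-≤(k−1) arguments, giving N_k = 1 + N_{k-1}.
N_0 = 1
N_1 = 1 + 1 = 2
N_2 = 1 + 2 = 3
Explicitly: w, f2(w), f2(f2(w)).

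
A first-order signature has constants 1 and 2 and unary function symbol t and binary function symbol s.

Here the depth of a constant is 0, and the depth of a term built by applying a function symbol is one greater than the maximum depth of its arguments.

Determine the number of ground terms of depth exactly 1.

6

Count level by level. With function symbols t/1, s/2, the terms of depth ≤ k are the 2 constants together with each function applied to depth-≤(k−1) tuples, so N_k = 2 + N_{k-1} + N_{k-1}^2.
N_0 = 2
N_1 = 2 + 2 + 2^2 = 8
Terms of depth exactly 1: N_1 − N_0 = 8 − 2 = 6.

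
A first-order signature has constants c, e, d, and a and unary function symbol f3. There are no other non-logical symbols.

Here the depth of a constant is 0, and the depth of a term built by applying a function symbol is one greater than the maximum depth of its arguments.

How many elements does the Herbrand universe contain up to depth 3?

16

Let N_k count ground terms of depth at most k. Each non-constant term of depth ≤ k is some function symbol applied to depth-≤(k−1) arguments, giving N_k = 4 + N_{k-1}.
N_0 = 4
N_1 = 4 + 4 = 8
N_2 = 4 + 8 = 12
N_3 = 4 + 12 = 16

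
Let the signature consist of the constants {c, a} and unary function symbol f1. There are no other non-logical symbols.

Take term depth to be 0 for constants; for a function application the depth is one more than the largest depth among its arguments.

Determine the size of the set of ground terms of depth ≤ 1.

Count level by level. With function symbols f1/1, the terms of depth ≤ k are the 2 constants together with each function applied to depth-≤(k−1) tuples, so N_k = 2 + N_{k-1}.
N_0 = 2
N_1 = 2 + 2 = 4

4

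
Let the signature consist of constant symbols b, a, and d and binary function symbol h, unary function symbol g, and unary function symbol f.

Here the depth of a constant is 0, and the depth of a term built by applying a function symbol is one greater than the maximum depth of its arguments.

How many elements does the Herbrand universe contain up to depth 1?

Let N_k = |{terms of depth ≤ k}|. Then N_0 = 3 and N_k = 3 + N_{k-1}^2 + N_{k-1} + N_{k-1} for k ≥ 1 (one summand per function symbol, arity giving the exponent).
N_0 = 3
N_1 = 3 + 3^2 + 3 + 3 = 18

18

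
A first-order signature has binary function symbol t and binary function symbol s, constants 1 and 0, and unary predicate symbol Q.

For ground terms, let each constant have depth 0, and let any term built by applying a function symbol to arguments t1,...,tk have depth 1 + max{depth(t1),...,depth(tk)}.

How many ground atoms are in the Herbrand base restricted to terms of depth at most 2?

First count ground terms of depth ≤ 2.
If N_k denotes the number of depth-≤k ground terms, the 2 constants give N_0 = 2, and each function symbol of arity r contributes N_{k-1}^r new terms at level k: N_k = 2 + N_{k-1}^2 + N_{k-1}^2.
N_0 = 2
N_1 = 2 + 2^2 + 2^2 = 10
N_2 = 2 + 10^2 + 10^2 = 202
So |H| = 202.
A ground atom is a predicate applied to a tuple of terms from H, so the count is the sum over predicates of |H|^arity:
  Q: 202
Total ground atoms: 202.

202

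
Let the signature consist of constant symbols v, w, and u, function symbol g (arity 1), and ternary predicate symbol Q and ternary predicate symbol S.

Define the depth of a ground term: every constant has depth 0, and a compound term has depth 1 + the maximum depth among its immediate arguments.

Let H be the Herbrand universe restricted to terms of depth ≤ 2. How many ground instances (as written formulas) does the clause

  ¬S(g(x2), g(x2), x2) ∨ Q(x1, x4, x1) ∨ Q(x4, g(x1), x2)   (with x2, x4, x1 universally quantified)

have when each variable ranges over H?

Ground terms of depth ≤ 2:
  Let N_k = |{terms of depth ≤ k}|. Then N_0 = 3 and N_k = 3 + N_{k-1} for k ≥ 1 (one summand per function symbol, arity giving the exponent).
  N_0 = 3
  N_1 = 3 + 3 = 6
  N_2 = 3 + 6 = 9
So there are 9 ground terms available for substitution.
There are 3 variables to instantiate (x2, x4, x1), each occurring in at least one literal, so different choices give different ground instances.
Number of ground instances = 9^3 = 729.

729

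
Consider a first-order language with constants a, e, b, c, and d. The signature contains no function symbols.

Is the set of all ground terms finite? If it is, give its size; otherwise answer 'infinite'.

There are no function symbols, so every ground term is one of the 5 constants.
The Herbrand universe is {a, e, b, c, d}, which is finite with 5 elements.

5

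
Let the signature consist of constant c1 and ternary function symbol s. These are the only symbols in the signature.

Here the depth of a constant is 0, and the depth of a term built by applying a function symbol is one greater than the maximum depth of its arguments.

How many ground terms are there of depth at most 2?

9

Let N_k = |{terms of depth ≤ k}|. Then N_0 = 1 and N_k = 1 + N_{k-1}^3 for k ≥ 1 (one summand per function symbol, arity giving the exponent).
N_0 = 1
N_1 = 1 + 1^3 = 2
N_2 = 1 + 2^3 = 9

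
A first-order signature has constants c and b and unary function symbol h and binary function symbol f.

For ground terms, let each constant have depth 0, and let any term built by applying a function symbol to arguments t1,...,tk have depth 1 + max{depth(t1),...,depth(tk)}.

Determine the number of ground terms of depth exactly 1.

Count level by level. With function symbols h/1, f/2, the terms of depth ≤ k are the 2 constants together with each function applied to depth-≤(k−1) tuples, so N_k = 2 + N_{k-1} + N_{k-1}^2.
N_0 = 2
N_1 = 2 + 2 + 2^2 = 8
Terms of depth exactly 1: N_1 − N_0 = 8 − 2 = 6.

6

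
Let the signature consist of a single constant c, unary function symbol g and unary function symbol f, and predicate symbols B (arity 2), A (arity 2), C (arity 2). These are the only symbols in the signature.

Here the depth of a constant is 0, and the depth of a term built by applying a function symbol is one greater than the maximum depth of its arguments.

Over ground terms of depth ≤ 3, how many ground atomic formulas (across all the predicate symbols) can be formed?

First count ground terms of depth ≤ 3.
Write N_k for the number of ground terms of depth ≤ k. A term of depth ≤ k is either a constant or a function symbol applied to arguments of depth ≤ k−1, so N_k = 1 + N_{k-1} + N_{k-1}.
N_0 = 1
N_1 = 1 + 1 + 1 = 3
N_2 = 1 + 3 + 3 = 7
N_3 = 1 + 7 + 7 = 15
So |H| = 15.
Ground atoms are formed by filling each argument slot of a predicate with a term from H, so an r-ary predicate gives |H|^r atoms:
  B: 15^2 = 225;  A: 15^2 = 225;  C: 15^2 = 225
Total ground atoms: 225 + 225 + 225 = 675.

675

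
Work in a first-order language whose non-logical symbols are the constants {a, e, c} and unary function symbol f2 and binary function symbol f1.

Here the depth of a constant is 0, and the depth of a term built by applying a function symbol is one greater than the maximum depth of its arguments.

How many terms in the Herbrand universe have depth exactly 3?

59052

Let N_k = |{terms of depth ≤ k}|. Then N_0 = 3 and N_k = 3 + N_{k-1} + N_{k-1}^2 for k ≥ 1 (one summand per function symbol, arity giving the exponent).
N_0 = 3
N_1 = 3 + 3 + 3^2 = 15
N_2 = 3 + 15 + 15^2 = 243
N_3 = 3 + 243 + 243^2 = 59295
Terms of depth exactly 3: N_3 − N_2 = 59295 − 243 = 59052.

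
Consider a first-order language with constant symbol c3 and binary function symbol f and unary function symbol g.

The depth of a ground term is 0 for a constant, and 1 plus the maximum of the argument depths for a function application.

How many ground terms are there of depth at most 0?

1

Let N_k count ground terms of depth at most k. Each non-constant term of depth ≤ k is some function symbol applied to depth-≤(k−1) arguments, giving N_k = 1 + N_{k-1}^2 + N_{k-1}.
N_0 = 1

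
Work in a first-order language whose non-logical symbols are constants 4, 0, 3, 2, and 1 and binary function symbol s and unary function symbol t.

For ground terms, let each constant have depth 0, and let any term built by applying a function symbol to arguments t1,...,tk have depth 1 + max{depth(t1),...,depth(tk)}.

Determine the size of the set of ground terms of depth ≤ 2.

Write N_k for the number of ground terms of depth ≤ k. A term of depth ≤ k is either a constant or a function symbol applied to arguments of depth ≤ k−1, so N_k = 5 + N_{k-1}^2 + N_{k-1}.
N_0 = 5
N_1 = 5 + 5^2 + 5 = 35
N_2 = 5 + 35^2 + 35 = 1265

1265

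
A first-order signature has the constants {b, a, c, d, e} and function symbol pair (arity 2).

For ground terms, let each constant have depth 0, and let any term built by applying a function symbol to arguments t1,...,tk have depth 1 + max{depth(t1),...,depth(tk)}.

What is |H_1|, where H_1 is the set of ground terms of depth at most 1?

30

Write N_k for the number of ground terms of depth ≤ k. A term of depth ≤ k is either a constant or a function symbol applied to arguments of depth ≤ k−1, so N_k = 5 + N_{k-1}^2.
N_0 = 5
N_1 = 5 + 5^2 = 30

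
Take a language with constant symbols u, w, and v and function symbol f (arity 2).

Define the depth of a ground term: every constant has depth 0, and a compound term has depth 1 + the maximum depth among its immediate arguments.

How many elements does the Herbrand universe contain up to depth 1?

Let N_k = |{terms of depth ≤ k}|. Then N_0 = 3 and N_k = 3 + N_{k-1}^2 for k ≥ 1 (one summand per function symbol, arity giving the exponent).
N_0 = 3
N_1 = 3 + 3^2 = 12

12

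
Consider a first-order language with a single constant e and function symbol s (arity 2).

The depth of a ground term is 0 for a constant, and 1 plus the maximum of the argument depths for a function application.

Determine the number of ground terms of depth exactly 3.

21

Let N_k = |{terms of depth ≤ k}|. Then N_0 = 1 and N_k = 1 + N_{k-1}^2 for k ≥ 1 (one summand per function symbol, arity giving the exponent).
N_0 = 1
N_1 = 1 + 1^2 = 2
N_2 = 1 + 2^2 = 5
N_3 = 1 + 5^2 = 26
Terms of depth exactly 3: N_3 − N_2 = 26 − 5 = 21.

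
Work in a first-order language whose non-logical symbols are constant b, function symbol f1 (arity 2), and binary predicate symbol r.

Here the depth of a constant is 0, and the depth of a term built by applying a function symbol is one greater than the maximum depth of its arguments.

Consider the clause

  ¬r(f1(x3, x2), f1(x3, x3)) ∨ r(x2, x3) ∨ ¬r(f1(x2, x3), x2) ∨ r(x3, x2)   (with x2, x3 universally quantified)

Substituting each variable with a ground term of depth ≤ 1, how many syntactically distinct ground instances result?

Ground terms of depth ≤ 1:
  Let N_k count ground terms of depth at most k. Each non-constant term of depth ≤ k is some function symbol applied to depth-≤(k−1) arguments, giving N_k = 1 + N_{k-1}^2.
  N_0 = 1
  N_1 = 1 + 1^2 = 2
So there are 2 ground terms available for substitution.
There are 2 variables to instantiate (x2, x3), each occurring in at least one literal, so different choices give different ground instances.
Number of ground instances = 2^2 = 4.

4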